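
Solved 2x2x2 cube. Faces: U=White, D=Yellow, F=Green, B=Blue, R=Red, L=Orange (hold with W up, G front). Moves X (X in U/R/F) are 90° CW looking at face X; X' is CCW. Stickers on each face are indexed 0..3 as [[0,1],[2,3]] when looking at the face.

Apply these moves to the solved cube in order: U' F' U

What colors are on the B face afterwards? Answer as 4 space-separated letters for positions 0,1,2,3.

Answer: B W B B

Derivation:
After move 1 (U'): U=WWWW F=OOGG R=GGRR B=RRBB L=BBOO
After move 2 (F'): F=OGOG U=WWGR R=YGYR D=BOYY L=BWOW
After move 3 (U): U=GWRW F=YGOG R=RRYR B=BWBB L=OGOW
Query: B face = BWBB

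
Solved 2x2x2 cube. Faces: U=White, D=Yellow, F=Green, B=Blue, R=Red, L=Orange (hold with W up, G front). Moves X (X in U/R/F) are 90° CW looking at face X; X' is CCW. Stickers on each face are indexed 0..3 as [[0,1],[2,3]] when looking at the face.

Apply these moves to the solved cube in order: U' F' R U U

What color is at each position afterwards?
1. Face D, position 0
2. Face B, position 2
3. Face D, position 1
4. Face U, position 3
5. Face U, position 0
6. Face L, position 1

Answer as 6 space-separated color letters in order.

Answer: B W B W G Y

Derivation:
After move 1 (U'): U=WWWW F=OOGG R=GGRR B=RRBB L=BBOO
After move 2 (F'): F=OGOG U=WWGR R=YGYR D=BOYY L=BWOW
After move 3 (R): R=YYRG U=WGGG F=OOOY D=BBYR B=RRWB
After move 4 (U): U=GWGG F=YYOY R=RRRG B=BWWB L=OOOW
After move 5 (U): U=GGGW F=RROY R=BWRG B=OOWB L=YYOW
Query 1: D[0] = B
Query 2: B[2] = W
Query 3: D[1] = B
Query 4: U[3] = W
Query 5: U[0] = G
Query 6: L[1] = Y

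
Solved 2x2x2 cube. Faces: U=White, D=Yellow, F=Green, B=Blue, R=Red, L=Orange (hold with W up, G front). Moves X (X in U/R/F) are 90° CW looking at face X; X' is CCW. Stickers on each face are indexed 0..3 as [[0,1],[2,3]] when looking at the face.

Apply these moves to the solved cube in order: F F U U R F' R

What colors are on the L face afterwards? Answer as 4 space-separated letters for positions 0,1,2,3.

Answer: O G O W

Derivation:
After move 1 (F): F=GGGG U=WWOO R=WRWR D=RRYY L=OYOY
After move 2 (F): F=GGGG U=WWYY R=OROR D=WWYY L=OROR
After move 3 (U): U=YWYW F=ORGG R=BBOR B=ORBB L=GGOR
After move 4 (U): U=YYWW F=BBGG R=OROR B=GGBB L=OROR
After move 5 (R): R=OORR U=YBWG F=BWGY D=WBYG B=WGYB
After move 6 (F'): F=WYBG U=YBOR R=BOWR D=RRYG L=OGOW
After move 7 (R): R=WBRO U=YYOG F=WRBG D=RYYW B=RGBB
Query: L face = OGOW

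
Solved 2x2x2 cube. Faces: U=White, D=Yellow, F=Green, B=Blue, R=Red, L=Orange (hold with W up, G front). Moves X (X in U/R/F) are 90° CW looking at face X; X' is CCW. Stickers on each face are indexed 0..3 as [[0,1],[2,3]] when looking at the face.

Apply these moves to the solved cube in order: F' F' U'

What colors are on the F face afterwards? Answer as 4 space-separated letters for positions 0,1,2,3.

Answer: O R G G

Derivation:
After move 1 (F'): F=GGGG U=WWRR R=YRYR D=OOYY L=OWOW
After move 2 (F'): F=GGGG U=WWYY R=OROR D=WWYY L=OROR
After move 3 (U'): U=WYWY F=ORGG R=GGOR B=ORBB L=BBOR
Query: F face = ORGG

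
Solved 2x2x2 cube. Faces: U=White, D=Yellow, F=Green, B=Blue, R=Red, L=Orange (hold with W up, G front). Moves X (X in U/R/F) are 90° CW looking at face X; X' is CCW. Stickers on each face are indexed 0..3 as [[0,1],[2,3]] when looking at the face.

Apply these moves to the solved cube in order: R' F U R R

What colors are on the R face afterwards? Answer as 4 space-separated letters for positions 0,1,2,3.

After move 1 (R'): R=RRRR U=WBWB F=GWGW D=YGYG B=YBYB
After move 2 (F): F=GGWW U=WBOO R=WRBR D=RRYG L=OYOG
After move 3 (U): U=OWOB F=WRWW R=YBBR B=OYYB L=GGOG
After move 4 (R): R=BYRB U=OROW F=WRWG D=RYYO B=BYWB
After move 5 (R): R=RBBY U=OROG F=WYWO D=RWYB B=WYRB
Query: R face = RBBY

Answer: R B B Y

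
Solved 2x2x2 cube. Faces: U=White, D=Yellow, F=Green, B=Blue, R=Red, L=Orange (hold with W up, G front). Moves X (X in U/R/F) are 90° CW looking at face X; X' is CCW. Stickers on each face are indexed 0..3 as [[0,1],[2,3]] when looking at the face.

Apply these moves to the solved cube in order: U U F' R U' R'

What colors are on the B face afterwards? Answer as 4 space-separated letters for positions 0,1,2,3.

After move 1 (U): U=WWWW F=RRGG R=BBRR B=OOBB L=GGOO
After move 2 (U): U=WWWW F=BBGG R=OORR B=GGBB L=RROO
After move 3 (F'): F=BGBG U=WWOR R=YOYR D=ROYY L=RWOW
After move 4 (R): R=YYRO U=WGOG F=BOBY D=RBYG B=RGWB
After move 5 (U'): U=GGWO F=RWBY R=BORO B=YYWB L=RGOW
After move 6 (R'): R=OOBR U=GWWY F=RGBO D=RWYY B=GYBB
Query: B face = GYBB

Answer: G Y B B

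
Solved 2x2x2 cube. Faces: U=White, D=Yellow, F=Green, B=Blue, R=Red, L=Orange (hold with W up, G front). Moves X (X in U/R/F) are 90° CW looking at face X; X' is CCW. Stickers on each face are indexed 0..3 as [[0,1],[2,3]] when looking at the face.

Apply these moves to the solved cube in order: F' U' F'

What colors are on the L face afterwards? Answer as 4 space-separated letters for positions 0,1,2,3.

Answer: B R O W

Derivation:
After move 1 (F'): F=GGGG U=WWRR R=YRYR D=OOYY L=OWOW
After move 2 (U'): U=WRWR F=OWGG R=GGYR B=YRBB L=BBOW
After move 3 (F'): F=WGOG U=WRGY R=OGOR D=BWYY L=BROW
Query: L face = BROW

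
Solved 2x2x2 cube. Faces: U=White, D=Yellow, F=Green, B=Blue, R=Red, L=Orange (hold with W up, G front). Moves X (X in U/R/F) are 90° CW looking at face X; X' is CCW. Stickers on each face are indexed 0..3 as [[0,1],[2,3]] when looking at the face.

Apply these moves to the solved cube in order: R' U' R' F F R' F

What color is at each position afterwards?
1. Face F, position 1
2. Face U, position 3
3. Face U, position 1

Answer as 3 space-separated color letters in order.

Answer: W G G

Derivation:
After move 1 (R'): R=RRRR U=WBWB F=GWGW D=YGYG B=YBYB
After move 2 (U'): U=BBWW F=OOGW R=GWRR B=RRYB L=YBOO
After move 3 (R'): R=WRGR U=BYWR F=OBGW D=YOYW B=GRGB
After move 4 (F): F=GOWB U=BYOB R=WRRR D=GWYW L=YYOO
After move 5 (F): F=WGBO U=BYOY R=ORBR D=RWYW L=YGOW
After move 6 (R'): R=RROB U=BGOG F=WYBY D=RGYO B=WRWB
After move 7 (F): F=BWYY U=BGWG R=ORGB D=ORYO L=YROG
Query 1: F[1] = W
Query 2: U[3] = G
Query 3: U[1] = G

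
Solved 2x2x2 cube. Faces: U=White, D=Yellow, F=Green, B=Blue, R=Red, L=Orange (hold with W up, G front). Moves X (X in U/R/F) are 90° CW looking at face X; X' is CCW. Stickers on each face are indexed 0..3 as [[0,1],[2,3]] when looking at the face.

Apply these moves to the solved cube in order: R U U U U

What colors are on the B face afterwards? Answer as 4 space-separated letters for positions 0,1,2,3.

Answer: W B W B

Derivation:
After move 1 (R): R=RRRR U=WGWG F=GYGY D=YBYB B=WBWB
After move 2 (U): U=WWGG F=RRGY R=WBRR B=OOWB L=GYOO
After move 3 (U): U=GWGW F=WBGY R=OORR B=GYWB L=RROO
After move 4 (U): U=GGWW F=OOGY R=GYRR B=RRWB L=WBOO
After move 5 (U): U=WGWG F=GYGY R=RRRR B=WBWB L=OOOO
Query: B face = WBWB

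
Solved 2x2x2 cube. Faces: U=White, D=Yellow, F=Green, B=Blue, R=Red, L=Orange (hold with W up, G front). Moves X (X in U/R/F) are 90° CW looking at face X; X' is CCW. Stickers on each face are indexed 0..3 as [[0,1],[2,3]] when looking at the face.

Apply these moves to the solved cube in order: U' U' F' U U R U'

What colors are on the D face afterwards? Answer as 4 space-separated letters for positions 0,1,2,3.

Answer: R B Y B

Derivation:
After move 1 (U'): U=WWWW F=OOGG R=GGRR B=RRBB L=BBOO
After move 2 (U'): U=WWWW F=BBGG R=OORR B=GGBB L=RROO
After move 3 (F'): F=BGBG U=WWOR R=YOYR D=ROYY L=RWOW
After move 4 (U): U=OWRW F=YOBG R=GGYR B=RWBB L=BGOW
After move 5 (U): U=ROWW F=GGBG R=RWYR B=BGBB L=YOOW
After move 6 (R): R=YRRW U=RGWG F=GOBY D=RBYB B=WGOB
After move 7 (U'): U=GGRW F=YOBY R=GORW B=YROB L=WGOW
Query: D face = RBYB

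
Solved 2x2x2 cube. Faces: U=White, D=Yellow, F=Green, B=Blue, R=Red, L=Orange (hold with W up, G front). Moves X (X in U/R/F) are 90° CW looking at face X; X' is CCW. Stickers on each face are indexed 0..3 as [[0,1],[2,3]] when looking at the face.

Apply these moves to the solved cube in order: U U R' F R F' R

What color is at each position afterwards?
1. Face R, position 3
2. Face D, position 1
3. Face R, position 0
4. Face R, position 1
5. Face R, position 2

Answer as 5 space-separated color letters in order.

After move 1 (U): U=WWWW F=RRGG R=BBRR B=OOBB L=GGOO
After move 2 (U): U=WWWW F=BBGG R=OORR B=GGBB L=RROO
After move 3 (R'): R=OROR U=WBWG F=BWGW D=YBYG B=YGYB
After move 4 (F): F=GBWW U=WBOR R=WRGR D=OOYG L=RYOB
After move 5 (R): R=GWRR U=WBOW F=GOWG D=OYYY B=RGBB
After move 6 (F'): F=OGGW U=WBGR R=YWOR D=YBYY L=RWOO
After move 7 (R): R=OYRW U=WGGW F=OBGY D=YBYR B=RGBB
Query 1: R[3] = W
Query 2: D[1] = B
Query 3: R[0] = O
Query 4: R[1] = Y
Query 5: R[2] = R

Answer: W B O Y R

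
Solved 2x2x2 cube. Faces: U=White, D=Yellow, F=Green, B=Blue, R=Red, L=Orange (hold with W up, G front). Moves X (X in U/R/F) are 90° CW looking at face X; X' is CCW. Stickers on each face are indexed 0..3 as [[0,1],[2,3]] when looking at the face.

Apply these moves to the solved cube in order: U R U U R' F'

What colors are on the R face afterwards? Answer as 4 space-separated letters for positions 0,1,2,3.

Answer: O B Y R

Derivation:
After move 1 (U): U=WWWW F=RRGG R=BBRR B=OOBB L=GGOO
After move 2 (R): R=RBRB U=WRWG F=RYGY D=YBYO B=WOWB
After move 3 (U): U=WWGR F=RBGY R=WORB B=GGWB L=RYOO
After move 4 (U): U=GWRW F=WOGY R=GGRB B=RYWB L=RBOO
After move 5 (R'): R=GBGR U=GWRR F=WWGW D=YOYY B=OYBB
After move 6 (F'): F=WWWG U=GWGG R=OBYR D=BOYY L=RROR
Query: R face = OBYR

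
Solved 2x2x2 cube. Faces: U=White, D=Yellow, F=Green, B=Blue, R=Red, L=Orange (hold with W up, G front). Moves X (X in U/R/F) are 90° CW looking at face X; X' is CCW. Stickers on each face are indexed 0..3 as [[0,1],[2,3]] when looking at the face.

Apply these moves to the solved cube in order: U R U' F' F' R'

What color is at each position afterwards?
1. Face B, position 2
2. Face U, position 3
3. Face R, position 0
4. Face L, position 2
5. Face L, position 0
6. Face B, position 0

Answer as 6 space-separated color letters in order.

After move 1 (U): U=WWWW F=RRGG R=BBRR B=OOBB L=GGOO
After move 2 (R): R=RBRB U=WRWG F=RYGY D=YBYO B=WOWB
After move 3 (U'): U=RGWW F=GGGY R=RYRB B=RBWB L=WOOO
After move 4 (F'): F=GYGG U=RGRR R=BYYB D=OOYO L=WWOW
After move 5 (F'): F=YGGG U=RGBY R=OYOB D=WWYO L=WROR
After move 6 (R'): R=YBOO U=RWBR F=YGGY D=WGYG B=OBWB
Query 1: B[2] = W
Query 2: U[3] = R
Query 3: R[0] = Y
Query 4: L[2] = O
Query 5: L[0] = W
Query 6: B[0] = O

Answer: W R Y O W O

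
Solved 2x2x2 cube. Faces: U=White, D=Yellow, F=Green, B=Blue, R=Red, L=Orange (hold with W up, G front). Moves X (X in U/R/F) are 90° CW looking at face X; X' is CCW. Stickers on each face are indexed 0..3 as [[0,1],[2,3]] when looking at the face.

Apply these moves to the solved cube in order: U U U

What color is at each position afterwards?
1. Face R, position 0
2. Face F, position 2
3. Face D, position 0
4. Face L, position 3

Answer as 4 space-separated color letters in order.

Answer: G G Y O

Derivation:
After move 1 (U): U=WWWW F=RRGG R=BBRR B=OOBB L=GGOO
After move 2 (U): U=WWWW F=BBGG R=OORR B=GGBB L=RROO
After move 3 (U): U=WWWW F=OOGG R=GGRR B=RRBB L=BBOO
Query 1: R[0] = G
Query 2: F[2] = G
Query 3: D[0] = Y
Query 4: L[3] = O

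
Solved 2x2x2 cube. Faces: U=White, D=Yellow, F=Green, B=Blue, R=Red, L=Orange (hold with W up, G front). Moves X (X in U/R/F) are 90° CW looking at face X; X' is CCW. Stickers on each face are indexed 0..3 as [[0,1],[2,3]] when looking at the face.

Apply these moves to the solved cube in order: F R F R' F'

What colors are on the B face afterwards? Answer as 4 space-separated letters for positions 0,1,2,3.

Answer: B B W B

Derivation:
After move 1 (F): F=GGGG U=WWOO R=WRWR D=RRYY L=OYOY
After move 2 (R): R=WWRR U=WGOG F=GRGY D=RBYB B=OBWB
After move 3 (F): F=GGYR U=WGYY R=OWGR D=RWYB L=OROB
After move 4 (R'): R=WROG U=WWYO F=GGYY D=RGYR B=BBWB
After move 5 (F'): F=GYGY U=WWWO R=GRRG D=RBYR L=OOOY
Query: B face = BBWB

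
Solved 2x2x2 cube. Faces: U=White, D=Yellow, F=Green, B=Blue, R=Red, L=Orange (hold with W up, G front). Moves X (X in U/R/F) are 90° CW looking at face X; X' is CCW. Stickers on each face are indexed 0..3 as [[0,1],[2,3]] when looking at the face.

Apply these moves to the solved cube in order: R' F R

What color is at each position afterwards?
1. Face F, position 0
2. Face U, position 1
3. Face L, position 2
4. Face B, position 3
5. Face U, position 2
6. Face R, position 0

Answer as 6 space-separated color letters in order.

Answer: G G O B O B

Derivation:
After move 1 (R'): R=RRRR U=WBWB F=GWGW D=YGYG B=YBYB
After move 2 (F): F=GGWW U=WBOO R=WRBR D=RRYG L=OYOG
After move 3 (R): R=BWRR U=WGOW F=GRWG D=RYYY B=OBBB
Query 1: F[0] = G
Query 2: U[1] = G
Query 3: L[2] = O
Query 4: B[3] = B
Query 5: U[2] = O
Query 6: R[0] = B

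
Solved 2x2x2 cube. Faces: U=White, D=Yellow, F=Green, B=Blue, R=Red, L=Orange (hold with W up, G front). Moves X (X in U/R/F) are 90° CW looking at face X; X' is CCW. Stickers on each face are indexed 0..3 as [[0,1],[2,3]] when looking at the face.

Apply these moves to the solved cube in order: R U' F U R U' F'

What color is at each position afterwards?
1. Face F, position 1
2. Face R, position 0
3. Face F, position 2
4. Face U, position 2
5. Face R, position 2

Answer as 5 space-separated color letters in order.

After move 1 (R): R=RRRR U=WGWG F=GYGY D=YBYB B=WBWB
After move 2 (U'): U=GGWW F=OOGY R=GYRR B=RRWB L=WBOO
After move 3 (F): F=GOYO U=GGOB R=WYWR D=RGYB L=WYOB
After move 4 (U): U=OGBG F=WYYO R=RRWR B=WYWB L=GOOB
After move 5 (R): R=WRRR U=OYBO F=WGYB D=RWYW B=GYGB
After move 6 (U'): U=YOOB F=GOYB R=WGRR B=WRGB L=GYOB
After move 7 (F'): F=OBGY U=YOWR R=WGRR D=YBYW L=GBOO
Query 1: F[1] = B
Query 2: R[0] = W
Query 3: F[2] = G
Query 4: U[2] = W
Query 5: R[2] = R

Answer: B W G W R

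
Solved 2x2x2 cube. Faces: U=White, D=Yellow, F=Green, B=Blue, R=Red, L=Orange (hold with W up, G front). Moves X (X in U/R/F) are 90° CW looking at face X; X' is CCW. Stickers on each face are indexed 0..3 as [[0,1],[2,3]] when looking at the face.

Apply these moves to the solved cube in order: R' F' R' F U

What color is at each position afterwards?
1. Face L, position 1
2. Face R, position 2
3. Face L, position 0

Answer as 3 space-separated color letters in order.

After move 1 (R'): R=RRRR U=WBWB F=GWGW D=YGYG B=YBYB
After move 2 (F'): F=WWGG U=WBRR R=GRYR D=OOYG L=OBOW
After move 3 (R'): R=RRGY U=WYRY F=WBGR D=OWYG B=GBOB
After move 4 (F): F=GWRB U=WYWB R=RRYY D=GRYG L=OOOW
After move 5 (U): U=WWBY F=RRRB R=GBYY B=OOOB L=GWOW
Query 1: L[1] = W
Query 2: R[2] = Y
Query 3: L[0] = G

Answer: W Y G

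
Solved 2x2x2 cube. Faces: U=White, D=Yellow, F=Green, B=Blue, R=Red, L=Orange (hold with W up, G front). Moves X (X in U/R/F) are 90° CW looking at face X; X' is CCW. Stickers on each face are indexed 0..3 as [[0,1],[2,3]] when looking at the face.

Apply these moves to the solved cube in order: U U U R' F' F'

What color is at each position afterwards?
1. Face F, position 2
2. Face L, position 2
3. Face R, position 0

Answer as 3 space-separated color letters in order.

After move 1 (U): U=WWWW F=RRGG R=BBRR B=OOBB L=GGOO
After move 2 (U): U=WWWW F=BBGG R=OORR B=GGBB L=RROO
After move 3 (U): U=WWWW F=OOGG R=GGRR B=RRBB L=BBOO
After move 4 (R'): R=GRGR U=WBWR F=OWGW D=YOYG B=YRYB
After move 5 (F'): F=WWOG U=WBGG R=ORYR D=BOYG L=BROW
After move 6 (F'): F=WGWO U=WBOY R=ORBR D=RWYG L=BGOG
Query 1: F[2] = W
Query 2: L[2] = O
Query 3: R[0] = O

Answer: W O O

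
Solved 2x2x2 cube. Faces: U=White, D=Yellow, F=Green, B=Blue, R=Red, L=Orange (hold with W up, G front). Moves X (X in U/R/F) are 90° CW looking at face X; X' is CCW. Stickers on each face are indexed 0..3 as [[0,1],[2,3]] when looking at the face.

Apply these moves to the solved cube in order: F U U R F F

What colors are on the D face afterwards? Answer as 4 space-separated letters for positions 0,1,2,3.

After move 1 (F): F=GGGG U=WWOO R=WRWR D=RRYY L=OYOY
After move 2 (U): U=OWOW F=WRGG R=BBWR B=OYBB L=GGOY
After move 3 (U): U=OOWW F=BBGG R=OYWR B=GGBB L=WROY
After move 4 (R): R=WORY U=OBWG F=BRGY D=RBYG B=WGOB
After move 5 (F): F=GBYR U=OBYR R=WOGY D=RWYG L=WROB
After move 6 (F): F=YGRB U=OBBR R=YORY D=GWYG L=WROW
Query: D face = GWYG

Answer: G W Y G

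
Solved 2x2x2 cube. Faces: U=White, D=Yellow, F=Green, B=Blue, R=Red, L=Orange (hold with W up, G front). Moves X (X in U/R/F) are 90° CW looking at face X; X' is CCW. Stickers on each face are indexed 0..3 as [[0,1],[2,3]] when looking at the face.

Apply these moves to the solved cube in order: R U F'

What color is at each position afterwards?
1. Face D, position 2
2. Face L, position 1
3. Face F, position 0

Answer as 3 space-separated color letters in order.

Answer: Y G R

Derivation:
After move 1 (R): R=RRRR U=WGWG F=GYGY D=YBYB B=WBWB
After move 2 (U): U=WWGG F=RRGY R=WBRR B=OOWB L=GYOO
After move 3 (F'): F=RYRG U=WWWR R=BBYR D=YOYB L=GGOG
Query 1: D[2] = Y
Query 2: L[1] = G
Query 3: F[0] = R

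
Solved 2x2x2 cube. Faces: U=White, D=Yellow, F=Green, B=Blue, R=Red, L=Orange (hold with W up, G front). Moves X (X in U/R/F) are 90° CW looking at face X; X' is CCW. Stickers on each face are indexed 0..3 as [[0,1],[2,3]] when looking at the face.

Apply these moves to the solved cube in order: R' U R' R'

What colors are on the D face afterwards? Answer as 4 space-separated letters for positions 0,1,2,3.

Answer: Y W Y B

Derivation:
After move 1 (R'): R=RRRR U=WBWB F=GWGW D=YGYG B=YBYB
After move 2 (U): U=WWBB F=RRGW R=YBRR B=OOYB L=GWOO
After move 3 (R'): R=BRYR U=WYBO F=RWGB D=YRYW B=GOGB
After move 4 (R'): R=RRBY U=WGBG F=RYGO D=YWYB B=WORB
Query: D face = YWYB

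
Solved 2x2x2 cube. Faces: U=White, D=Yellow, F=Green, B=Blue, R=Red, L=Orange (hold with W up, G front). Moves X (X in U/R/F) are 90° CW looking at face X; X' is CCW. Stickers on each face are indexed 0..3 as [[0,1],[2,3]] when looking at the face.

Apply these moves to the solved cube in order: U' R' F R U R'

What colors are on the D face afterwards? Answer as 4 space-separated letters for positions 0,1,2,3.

Answer: G W Y G

Derivation:
After move 1 (U'): U=WWWW F=OOGG R=GGRR B=RRBB L=BBOO
After move 2 (R'): R=GRGR U=WBWR F=OWGW D=YOYG B=YRYB
After move 3 (F): F=GOWW U=WBOB R=WRRR D=GGYG L=BYOO
After move 4 (R): R=RWRR U=WOOW F=GGWG D=GYYY B=BRBB
After move 5 (U): U=OWWO F=RWWG R=BRRR B=BYBB L=GGOO
After move 6 (R'): R=RRBR U=OBWB F=RWWO D=GWYG B=YYYB
Query: D face = GWYG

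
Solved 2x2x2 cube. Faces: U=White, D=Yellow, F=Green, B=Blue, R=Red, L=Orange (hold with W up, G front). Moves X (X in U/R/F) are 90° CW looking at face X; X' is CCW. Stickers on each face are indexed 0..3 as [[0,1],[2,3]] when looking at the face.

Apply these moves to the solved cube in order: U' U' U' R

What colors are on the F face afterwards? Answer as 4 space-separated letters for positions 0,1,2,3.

After move 1 (U'): U=WWWW F=OOGG R=GGRR B=RRBB L=BBOO
After move 2 (U'): U=WWWW F=BBGG R=OORR B=GGBB L=RROO
After move 3 (U'): U=WWWW F=RRGG R=BBRR B=OOBB L=GGOO
After move 4 (R): R=RBRB U=WRWG F=RYGY D=YBYO B=WOWB
Query: F face = RYGY

Answer: R Y G Y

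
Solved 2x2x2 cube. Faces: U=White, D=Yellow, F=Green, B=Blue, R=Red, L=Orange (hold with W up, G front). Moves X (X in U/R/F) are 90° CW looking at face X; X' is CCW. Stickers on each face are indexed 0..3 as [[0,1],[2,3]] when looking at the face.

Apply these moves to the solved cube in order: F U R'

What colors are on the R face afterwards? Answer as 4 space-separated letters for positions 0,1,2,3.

After move 1 (F): F=GGGG U=WWOO R=WRWR D=RRYY L=OYOY
After move 2 (U): U=OWOW F=WRGG R=BBWR B=OYBB L=GGOY
After move 3 (R'): R=BRBW U=OBOO F=WWGW D=RRYG B=YYRB
Query: R face = BRBW

Answer: B R B W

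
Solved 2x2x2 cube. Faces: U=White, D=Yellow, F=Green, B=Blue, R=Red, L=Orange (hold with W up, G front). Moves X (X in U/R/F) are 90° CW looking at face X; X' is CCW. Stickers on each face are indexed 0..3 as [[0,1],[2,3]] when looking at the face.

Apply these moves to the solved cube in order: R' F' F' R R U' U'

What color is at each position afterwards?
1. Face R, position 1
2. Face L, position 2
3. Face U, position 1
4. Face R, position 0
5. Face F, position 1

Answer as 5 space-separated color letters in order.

Answer: R O G O B

Derivation:
After move 1 (R'): R=RRRR U=WBWB F=GWGW D=YGYG B=YBYB
After move 2 (F'): F=WWGG U=WBRR R=GRYR D=OOYG L=OBOW
After move 3 (F'): F=WGWG U=WBGY R=OROR D=BWYG L=OROR
After move 4 (R): R=OORR U=WGGG F=WWWG D=BYYY B=YBBB
After move 5 (R): R=RORO U=WWGG F=WYWY D=BBYY B=GBGB
After move 6 (U'): U=WGWG F=ORWY R=WYRO B=ROGB L=GBOR
After move 7 (U'): U=GGWW F=GBWY R=ORRO B=WYGB L=ROOR
Query 1: R[1] = R
Query 2: L[2] = O
Query 3: U[1] = G
Query 4: R[0] = O
Query 5: F[1] = B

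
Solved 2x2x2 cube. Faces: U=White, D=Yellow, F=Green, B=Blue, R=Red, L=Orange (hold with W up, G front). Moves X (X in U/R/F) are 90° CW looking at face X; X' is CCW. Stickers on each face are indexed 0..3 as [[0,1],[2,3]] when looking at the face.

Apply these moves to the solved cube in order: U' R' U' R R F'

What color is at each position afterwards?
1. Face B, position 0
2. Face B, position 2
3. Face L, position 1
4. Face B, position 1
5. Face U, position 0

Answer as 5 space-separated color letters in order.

After move 1 (U'): U=WWWW F=OOGG R=GGRR B=RRBB L=BBOO
After move 2 (R'): R=GRGR U=WBWR F=OWGW D=YOYG B=YRYB
After move 3 (U'): U=BRWW F=BBGW R=OWGR B=GRYB L=YROO
After move 4 (R): R=GORW U=BBWW F=BOGG D=YYYG B=WRRB
After move 5 (R): R=RGWO U=BOWG F=BYGG D=YRYW B=WRBB
After move 6 (F'): F=YGBG U=BORW R=RGYO D=ROYW L=YGOW
Query 1: B[0] = W
Query 2: B[2] = B
Query 3: L[1] = G
Query 4: B[1] = R
Query 5: U[0] = B

Answer: W B G R B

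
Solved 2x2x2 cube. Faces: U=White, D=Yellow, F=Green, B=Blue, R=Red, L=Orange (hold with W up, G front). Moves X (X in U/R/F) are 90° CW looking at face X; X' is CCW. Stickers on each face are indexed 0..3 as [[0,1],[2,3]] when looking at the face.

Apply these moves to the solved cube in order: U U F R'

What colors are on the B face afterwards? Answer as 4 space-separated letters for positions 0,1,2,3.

After move 1 (U): U=WWWW F=RRGG R=BBRR B=OOBB L=GGOO
After move 2 (U): U=WWWW F=BBGG R=OORR B=GGBB L=RROO
After move 3 (F): F=GBGB U=WWOR R=WOWR D=ROYY L=RYOY
After move 4 (R'): R=ORWW U=WBOG F=GWGR D=RBYB B=YGOB
Query: B face = YGOB

Answer: Y G O B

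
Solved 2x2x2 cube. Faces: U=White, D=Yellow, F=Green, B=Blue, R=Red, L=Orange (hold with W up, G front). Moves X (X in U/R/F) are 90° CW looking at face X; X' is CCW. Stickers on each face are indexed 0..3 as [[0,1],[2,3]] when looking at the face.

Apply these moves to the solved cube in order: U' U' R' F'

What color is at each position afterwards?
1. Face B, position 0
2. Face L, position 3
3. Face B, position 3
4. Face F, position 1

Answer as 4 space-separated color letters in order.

After move 1 (U'): U=WWWW F=OOGG R=GGRR B=RRBB L=BBOO
After move 2 (U'): U=WWWW F=BBGG R=OORR B=GGBB L=RROO
After move 3 (R'): R=OROR U=WBWG F=BWGW D=YBYG B=YGYB
After move 4 (F'): F=WWBG U=WBOO R=BRYR D=ROYG L=RGOW
Query 1: B[0] = Y
Query 2: L[3] = W
Query 3: B[3] = B
Query 4: F[1] = W

Answer: Y W B W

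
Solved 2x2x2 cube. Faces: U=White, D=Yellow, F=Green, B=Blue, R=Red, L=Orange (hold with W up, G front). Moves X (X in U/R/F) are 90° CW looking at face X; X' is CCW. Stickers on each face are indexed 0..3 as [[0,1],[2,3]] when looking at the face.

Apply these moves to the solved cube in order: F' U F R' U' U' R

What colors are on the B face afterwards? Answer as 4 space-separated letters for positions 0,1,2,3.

Answer: R W W B

Derivation:
After move 1 (F'): F=GGGG U=WWRR R=YRYR D=OOYY L=OWOW
After move 2 (U): U=RWRW F=YRGG R=BBYR B=OWBB L=GGOW
After move 3 (F): F=GYGR U=RWWG R=RBWR D=YBYY L=GOOO
After move 4 (R'): R=BRRW U=RBWO F=GWGG D=YYYR B=YWBB
After move 5 (U'): U=BORW F=GOGG R=GWRW B=BRBB L=YWOO
After move 6 (U'): U=OWBR F=YWGG R=GORW B=GWBB L=BROO
After move 7 (R): R=RGWO U=OWBG F=YYGR D=YBYG B=RWWB
Query: B face = RWWB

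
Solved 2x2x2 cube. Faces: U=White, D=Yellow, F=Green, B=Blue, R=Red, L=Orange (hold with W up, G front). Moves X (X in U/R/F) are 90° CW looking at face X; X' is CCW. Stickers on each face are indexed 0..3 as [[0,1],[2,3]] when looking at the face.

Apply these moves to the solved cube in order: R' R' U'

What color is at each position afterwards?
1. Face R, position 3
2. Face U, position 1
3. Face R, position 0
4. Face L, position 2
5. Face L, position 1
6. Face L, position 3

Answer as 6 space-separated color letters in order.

Answer: R Y G O B O

Derivation:
After move 1 (R'): R=RRRR U=WBWB F=GWGW D=YGYG B=YBYB
After move 2 (R'): R=RRRR U=WYWY F=GBGB D=YWYW B=GBGB
After move 3 (U'): U=YYWW F=OOGB R=GBRR B=RRGB L=GBOO
Query 1: R[3] = R
Query 2: U[1] = Y
Query 3: R[0] = G
Query 4: L[2] = O
Query 5: L[1] = B
Query 6: L[3] = O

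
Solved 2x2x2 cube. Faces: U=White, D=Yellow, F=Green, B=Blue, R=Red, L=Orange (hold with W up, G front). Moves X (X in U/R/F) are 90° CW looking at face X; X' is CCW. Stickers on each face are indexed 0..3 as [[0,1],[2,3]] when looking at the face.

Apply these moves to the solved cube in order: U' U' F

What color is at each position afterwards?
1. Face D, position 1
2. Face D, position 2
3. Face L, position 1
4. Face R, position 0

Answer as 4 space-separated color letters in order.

Answer: O Y Y W

Derivation:
After move 1 (U'): U=WWWW F=OOGG R=GGRR B=RRBB L=BBOO
After move 2 (U'): U=WWWW F=BBGG R=OORR B=GGBB L=RROO
After move 3 (F): F=GBGB U=WWOR R=WOWR D=ROYY L=RYOY
Query 1: D[1] = O
Query 2: D[2] = Y
Query 3: L[1] = Y
Query 4: R[0] = W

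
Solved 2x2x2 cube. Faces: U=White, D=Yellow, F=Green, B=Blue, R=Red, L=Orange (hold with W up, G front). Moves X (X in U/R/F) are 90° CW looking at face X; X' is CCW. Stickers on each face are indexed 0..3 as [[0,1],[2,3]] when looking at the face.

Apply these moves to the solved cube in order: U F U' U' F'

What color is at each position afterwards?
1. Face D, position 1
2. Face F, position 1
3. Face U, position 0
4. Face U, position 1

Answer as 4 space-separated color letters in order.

After move 1 (U): U=WWWW F=RRGG R=BBRR B=OOBB L=GGOO
After move 2 (F): F=GRGR U=WWOG R=WBWR D=RBYY L=GYOY
After move 3 (U'): U=WGWO F=GYGR R=GRWR B=WBBB L=OOOY
After move 4 (U'): U=GOWW F=OOGR R=GYWR B=GRBB L=WBOY
After move 5 (F'): F=OROG U=GOGW R=BYRR D=BYYY L=WWOW
Query 1: D[1] = Y
Query 2: F[1] = R
Query 3: U[0] = G
Query 4: U[1] = O

Answer: Y R G O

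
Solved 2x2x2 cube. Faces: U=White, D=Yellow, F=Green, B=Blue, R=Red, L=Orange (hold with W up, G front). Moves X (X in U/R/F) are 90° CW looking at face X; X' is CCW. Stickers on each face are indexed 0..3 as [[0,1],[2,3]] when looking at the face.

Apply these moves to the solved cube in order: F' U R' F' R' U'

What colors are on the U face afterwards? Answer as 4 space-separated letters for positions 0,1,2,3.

After move 1 (F'): F=GGGG U=WWRR R=YRYR D=OOYY L=OWOW
After move 2 (U): U=RWRW F=YRGG R=BBYR B=OWBB L=GGOW
After move 3 (R'): R=BRBY U=RBRO F=YWGW D=ORYG B=YWOB
After move 4 (F'): F=WWYG U=RBBB R=RROY D=GWYG L=GOOR
After move 5 (R'): R=RYRO U=ROBY F=WBYB D=GWYG B=GWWB
After move 6 (U'): U=OYRB F=GOYB R=WBRO B=RYWB L=GWOR
Query: U face = OYRB

Answer: O Y R B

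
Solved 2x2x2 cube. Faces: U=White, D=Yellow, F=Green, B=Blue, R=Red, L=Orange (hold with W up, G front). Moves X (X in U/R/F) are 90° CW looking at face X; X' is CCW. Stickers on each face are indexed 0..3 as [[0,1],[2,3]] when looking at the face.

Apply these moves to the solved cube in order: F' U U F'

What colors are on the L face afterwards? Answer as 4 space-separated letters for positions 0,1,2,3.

After move 1 (F'): F=GGGG U=WWRR R=YRYR D=OOYY L=OWOW
After move 2 (U): U=RWRW F=YRGG R=BBYR B=OWBB L=GGOW
After move 3 (U): U=RRWW F=BBGG R=OWYR B=GGBB L=YROW
After move 4 (F'): F=BGBG U=RROY R=OWOR D=RWYY L=YWOW
Query: L face = YWOW

Answer: Y W O W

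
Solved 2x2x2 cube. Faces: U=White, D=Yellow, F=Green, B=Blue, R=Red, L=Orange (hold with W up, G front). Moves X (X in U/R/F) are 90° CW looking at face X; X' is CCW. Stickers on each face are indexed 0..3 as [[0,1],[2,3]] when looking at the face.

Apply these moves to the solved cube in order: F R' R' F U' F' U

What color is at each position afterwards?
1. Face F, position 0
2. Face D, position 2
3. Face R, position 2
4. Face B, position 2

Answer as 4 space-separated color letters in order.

After move 1 (F): F=GGGG U=WWOO R=WRWR D=RRYY L=OYOY
After move 2 (R'): R=RRWW U=WBOB F=GWGO D=RGYG B=YBRB
After move 3 (R'): R=RWRW U=WROY F=GBGB D=RWYO B=GBGB
After move 4 (F): F=GGBB U=WRYY R=OWYW D=RRYO L=OROW
After move 5 (U'): U=RYWY F=ORBB R=GGYW B=OWGB L=GBOW
After move 6 (F'): F=RBOB U=RYGY R=RGRW D=BWYO L=GYOW
After move 7 (U): U=GRYY F=RGOB R=OWRW B=GYGB L=RBOW
Query 1: F[0] = R
Query 2: D[2] = Y
Query 3: R[2] = R
Query 4: B[2] = G

Answer: R Y R G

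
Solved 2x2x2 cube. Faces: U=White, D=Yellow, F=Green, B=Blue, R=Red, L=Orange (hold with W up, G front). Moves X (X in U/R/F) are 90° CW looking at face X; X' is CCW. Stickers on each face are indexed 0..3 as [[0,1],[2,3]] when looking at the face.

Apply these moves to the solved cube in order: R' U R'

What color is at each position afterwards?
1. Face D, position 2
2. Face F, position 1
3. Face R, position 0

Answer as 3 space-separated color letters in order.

After move 1 (R'): R=RRRR U=WBWB F=GWGW D=YGYG B=YBYB
After move 2 (U): U=WWBB F=RRGW R=YBRR B=OOYB L=GWOO
After move 3 (R'): R=BRYR U=WYBO F=RWGB D=YRYW B=GOGB
Query 1: D[2] = Y
Query 2: F[1] = W
Query 3: R[0] = B

Answer: Y W B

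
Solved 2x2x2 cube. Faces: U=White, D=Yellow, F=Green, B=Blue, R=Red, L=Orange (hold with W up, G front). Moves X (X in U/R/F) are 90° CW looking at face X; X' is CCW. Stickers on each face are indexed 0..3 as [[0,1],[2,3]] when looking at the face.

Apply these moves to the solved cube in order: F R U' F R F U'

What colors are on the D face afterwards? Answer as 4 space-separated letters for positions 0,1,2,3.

Answer: R O Y W

Derivation:
After move 1 (F): F=GGGG U=WWOO R=WRWR D=RRYY L=OYOY
After move 2 (R): R=WWRR U=WGOG F=GRGY D=RBYB B=OBWB
After move 3 (U'): U=GGWO F=OYGY R=GRRR B=WWWB L=OBOY
After move 4 (F): F=GOYY U=GGYB R=WROR D=RGYB L=OROB
After move 5 (R): R=OWRR U=GOYY F=GGYB D=RWYW B=BWGB
After move 6 (F): F=YGBG U=GOBR R=YWYR D=ROYW L=OROW
After move 7 (U'): U=ORGB F=ORBG R=YGYR B=YWGB L=BWOW
Query: D face = ROYW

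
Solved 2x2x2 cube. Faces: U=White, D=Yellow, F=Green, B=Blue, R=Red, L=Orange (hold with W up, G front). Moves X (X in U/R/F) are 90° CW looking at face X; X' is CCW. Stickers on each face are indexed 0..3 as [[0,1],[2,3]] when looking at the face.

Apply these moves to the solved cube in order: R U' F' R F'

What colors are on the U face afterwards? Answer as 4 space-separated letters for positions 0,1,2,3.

After move 1 (R): R=RRRR U=WGWG F=GYGY D=YBYB B=WBWB
After move 2 (U'): U=GGWW F=OOGY R=GYRR B=RRWB L=WBOO
After move 3 (F'): F=OYOG U=GGGR R=BYYR D=BOYB L=WWOW
After move 4 (R): R=YBRY U=GYGG F=OOOB D=BWYR B=RRGB
After move 5 (F'): F=OBOO U=GYYR R=WBBY D=WWYR L=WGOG
Query: U face = GYYR

Answer: G Y Y R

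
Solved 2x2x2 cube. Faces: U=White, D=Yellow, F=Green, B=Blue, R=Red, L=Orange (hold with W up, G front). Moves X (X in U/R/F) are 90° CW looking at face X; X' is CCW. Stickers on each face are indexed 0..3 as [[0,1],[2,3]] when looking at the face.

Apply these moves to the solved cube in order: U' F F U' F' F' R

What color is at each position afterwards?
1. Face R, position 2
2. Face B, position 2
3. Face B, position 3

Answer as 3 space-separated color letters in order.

After move 1 (U'): U=WWWW F=OOGG R=GGRR B=RRBB L=BBOO
After move 2 (F): F=GOGO U=WWOB R=WGWR D=RGYY L=BYOY
After move 3 (F): F=GGOO U=WWYY R=OGBR D=WWYY L=BROG
After move 4 (U'): U=WYWY F=BROO R=GGBR B=OGBB L=RROG
After move 5 (F'): F=ROBO U=WYGB R=WGWR D=RGYY L=RYOW
After move 6 (F'): F=OORB U=WYWW R=GGRR D=YWYY L=RBOG
After move 7 (R): R=RGRG U=WOWB F=OWRY D=YBYO B=WGYB
Query 1: R[2] = R
Query 2: B[2] = Y
Query 3: B[3] = B

Answer: R Y B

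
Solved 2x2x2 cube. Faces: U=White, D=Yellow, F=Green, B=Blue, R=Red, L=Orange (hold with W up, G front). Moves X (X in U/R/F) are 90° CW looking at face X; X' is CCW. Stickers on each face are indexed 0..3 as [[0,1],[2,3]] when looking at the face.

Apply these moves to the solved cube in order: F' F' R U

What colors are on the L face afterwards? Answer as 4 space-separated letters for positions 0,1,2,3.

After move 1 (F'): F=GGGG U=WWRR R=YRYR D=OOYY L=OWOW
After move 2 (F'): F=GGGG U=WWYY R=OROR D=WWYY L=OROR
After move 3 (R): R=OORR U=WGYG F=GWGY D=WBYB B=YBWB
After move 4 (U): U=YWGG F=OOGY R=YBRR B=ORWB L=GWOR
Query: L face = GWOR

Answer: G W O R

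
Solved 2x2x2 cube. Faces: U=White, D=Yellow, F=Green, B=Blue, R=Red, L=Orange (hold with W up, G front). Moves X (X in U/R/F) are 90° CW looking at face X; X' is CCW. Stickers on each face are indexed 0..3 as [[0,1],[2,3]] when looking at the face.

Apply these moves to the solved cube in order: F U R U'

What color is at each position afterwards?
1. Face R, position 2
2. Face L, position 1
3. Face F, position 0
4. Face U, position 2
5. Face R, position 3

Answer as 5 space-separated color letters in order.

Answer: R Y G O B

Derivation:
After move 1 (F): F=GGGG U=WWOO R=WRWR D=RRYY L=OYOY
After move 2 (U): U=OWOW F=WRGG R=BBWR B=OYBB L=GGOY
After move 3 (R): R=WBRB U=OROG F=WRGY D=RBYO B=WYWB
After move 4 (U'): U=RGOO F=GGGY R=WRRB B=WBWB L=WYOY
Query 1: R[2] = R
Query 2: L[1] = Y
Query 3: F[0] = G
Query 4: U[2] = O
Query 5: R[3] = B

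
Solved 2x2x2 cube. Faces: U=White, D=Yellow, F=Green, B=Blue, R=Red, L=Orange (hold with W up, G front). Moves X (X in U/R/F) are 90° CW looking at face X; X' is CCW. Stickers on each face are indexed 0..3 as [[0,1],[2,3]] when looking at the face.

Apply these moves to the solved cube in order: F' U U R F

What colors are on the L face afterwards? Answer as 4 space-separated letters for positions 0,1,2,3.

After move 1 (F'): F=GGGG U=WWRR R=YRYR D=OOYY L=OWOW
After move 2 (U): U=RWRW F=YRGG R=BBYR B=OWBB L=GGOW
After move 3 (U): U=RRWW F=BBGG R=OWYR B=GGBB L=YROW
After move 4 (R): R=YORW U=RBWG F=BOGY D=OBYG B=WGRB
After move 5 (F): F=GBYO U=RBWR R=WOGW D=RYYG L=YOOB
Query: L face = YOOB

Answer: Y O O B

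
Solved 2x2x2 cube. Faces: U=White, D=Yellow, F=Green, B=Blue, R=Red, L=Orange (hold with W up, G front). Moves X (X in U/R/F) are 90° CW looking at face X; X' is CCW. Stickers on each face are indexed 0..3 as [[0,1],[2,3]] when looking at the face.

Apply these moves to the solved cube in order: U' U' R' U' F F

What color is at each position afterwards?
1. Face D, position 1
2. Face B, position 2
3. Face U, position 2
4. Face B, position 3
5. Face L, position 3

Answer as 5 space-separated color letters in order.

After move 1 (U'): U=WWWW F=OOGG R=GGRR B=RRBB L=BBOO
After move 2 (U'): U=WWWW F=BBGG R=OORR B=GGBB L=RROO
After move 3 (R'): R=OROR U=WBWG F=BWGW D=YBYG B=YGYB
After move 4 (U'): U=BGWW F=RRGW R=BWOR B=ORYB L=YGOO
After move 5 (F): F=GRWR U=BGOG R=WWWR D=OBYG L=YYOB
After move 6 (F): F=WGRR U=BGBY R=OWGR D=WWYG L=YOOB
Query 1: D[1] = W
Query 2: B[2] = Y
Query 3: U[2] = B
Query 4: B[3] = B
Query 5: L[3] = B

Answer: W Y B B B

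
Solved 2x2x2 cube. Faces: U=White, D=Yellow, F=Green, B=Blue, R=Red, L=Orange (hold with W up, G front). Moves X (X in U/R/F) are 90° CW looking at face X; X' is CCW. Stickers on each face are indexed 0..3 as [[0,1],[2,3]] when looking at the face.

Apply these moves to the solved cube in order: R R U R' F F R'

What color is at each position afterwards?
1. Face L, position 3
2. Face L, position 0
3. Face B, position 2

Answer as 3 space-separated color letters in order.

After move 1 (R): R=RRRR U=WGWG F=GYGY D=YBYB B=WBWB
After move 2 (R): R=RRRR U=WYWY F=GBGB D=YWYW B=GBGB
After move 3 (U): U=WWYY F=RRGB R=GBRR B=OOGB L=GBOO
After move 4 (R'): R=BRGR U=WGYO F=RWGY D=YRYB B=WOWB
After move 5 (F): F=GRYW U=WGOB R=YROR D=GBYB L=GYOR
After move 6 (F): F=YGWR U=WGRY R=ORBR D=OYYB L=GGOB
After move 7 (R'): R=RROB U=WWRW F=YGWY D=OGYR B=BOYB
Query 1: L[3] = B
Query 2: L[0] = G
Query 3: B[2] = Y

Answer: B G Y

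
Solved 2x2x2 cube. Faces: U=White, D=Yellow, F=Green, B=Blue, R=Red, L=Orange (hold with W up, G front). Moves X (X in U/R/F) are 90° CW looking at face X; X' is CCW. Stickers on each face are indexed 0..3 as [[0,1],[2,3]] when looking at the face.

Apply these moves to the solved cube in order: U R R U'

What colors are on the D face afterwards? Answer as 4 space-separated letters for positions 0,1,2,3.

After move 1 (U): U=WWWW F=RRGG R=BBRR B=OOBB L=GGOO
After move 2 (R): R=RBRB U=WRWG F=RYGY D=YBYO B=WOWB
After move 3 (R): R=RRBB U=WYWY F=RBGO D=YWYW B=GORB
After move 4 (U'): U=YYWW F=GGGO R=RBBB B=RRRB L=GOOO
Query: D face = YWYW

Answer: Y W Y W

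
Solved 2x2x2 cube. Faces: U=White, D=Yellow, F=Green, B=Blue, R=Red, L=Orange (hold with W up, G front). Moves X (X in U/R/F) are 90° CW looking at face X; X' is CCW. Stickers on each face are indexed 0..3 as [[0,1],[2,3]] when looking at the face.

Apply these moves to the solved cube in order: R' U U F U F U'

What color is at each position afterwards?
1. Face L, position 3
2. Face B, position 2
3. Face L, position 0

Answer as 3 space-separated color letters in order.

Answer: O Y R

Derivation:
After move 1 (R'): R=RRRR U=WBWB F=GWGW D=YGYG B=YBYB
After move 2 (U): U=WWBB F=RRGW R=YBRR B=OOYB L=GWOO
After move 3 (U): U=BWBW F=YBGW R=OORR B=GWYB L=RROO
After move 4 (F): F=GYWB U=BWOR R=BOWR D=ROYG L=RYOG
After move 5 (U): U=OBRW F=BOWB R=GWWR B=RYYB L=GYOG
After move 6 (F): F=WBBO U=OBGY R=RWWR D=WGYG L=GROO
After move 7 (U'): U=BYOG F=GRBO R=WBWR B=RWYB L=RYOO
Query 1: L[3] = O
Query 2: B[2] = Y
Query 3: L[0] = R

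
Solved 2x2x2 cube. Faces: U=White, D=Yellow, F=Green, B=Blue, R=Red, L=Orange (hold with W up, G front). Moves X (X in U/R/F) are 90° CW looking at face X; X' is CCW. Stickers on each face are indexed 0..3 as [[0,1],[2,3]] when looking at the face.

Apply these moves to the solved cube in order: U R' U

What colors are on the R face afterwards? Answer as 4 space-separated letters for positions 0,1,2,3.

Answer: Y O B R

Derivation:
After move 1 (U): U=WWWW F=RRGG R=BBRR B=OOBB L=GGOO
After move 2 (R'): R=BRBR U=WBWO F=RWGW D=YRYG B=YOYB
After move 3 (U): U=WWOB F=BRGW R=YOBR B=GGYB L=RWOO
Query: R face = YOBR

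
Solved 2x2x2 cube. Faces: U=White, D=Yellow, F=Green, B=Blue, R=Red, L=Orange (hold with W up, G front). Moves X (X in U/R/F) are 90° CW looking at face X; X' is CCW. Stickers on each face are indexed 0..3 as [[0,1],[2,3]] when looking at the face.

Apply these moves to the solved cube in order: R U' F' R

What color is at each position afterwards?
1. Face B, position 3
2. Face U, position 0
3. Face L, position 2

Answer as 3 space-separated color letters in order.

After move 1 (R): R=RRRR U=WGWG F=GYGY D=YBYB B=WBWB
After move 2 (U'): U=GGWW F=OOGY R=GYRR B=RRWB L=WBOO
After move 3 (F'): F=OYOG U=GGGR R=BYYR D=BOYB L=WWOW
After move 4 (R): R=YBRY U=GYGG F=OOOB D=BWYR B=RRGB
Query 1: B[3] = B
Query 2: U[0] = G
Query 3: L[2] = O

Answer: B G O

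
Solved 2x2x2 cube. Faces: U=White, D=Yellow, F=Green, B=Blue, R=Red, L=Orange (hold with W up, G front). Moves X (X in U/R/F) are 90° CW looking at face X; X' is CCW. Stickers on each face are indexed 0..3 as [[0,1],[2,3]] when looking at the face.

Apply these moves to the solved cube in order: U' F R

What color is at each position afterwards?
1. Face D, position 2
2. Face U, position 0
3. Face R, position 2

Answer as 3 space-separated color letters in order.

Answer: Y W R

Derivation:
After move 1 (U'): U=WWWW F=OOGG R=GGRR B=RRBB L=BBOO
After move 2 (F): F=GOGO U=WWOB R=WGWR D=RGYY L=BYOY
After move 3 (R): R=WWRG U=WOOO F=GGGY D=RBYR B=BRWB
Query 1: D[2] = Y
Query 2: U[0] = W
Query 3: R[2] = R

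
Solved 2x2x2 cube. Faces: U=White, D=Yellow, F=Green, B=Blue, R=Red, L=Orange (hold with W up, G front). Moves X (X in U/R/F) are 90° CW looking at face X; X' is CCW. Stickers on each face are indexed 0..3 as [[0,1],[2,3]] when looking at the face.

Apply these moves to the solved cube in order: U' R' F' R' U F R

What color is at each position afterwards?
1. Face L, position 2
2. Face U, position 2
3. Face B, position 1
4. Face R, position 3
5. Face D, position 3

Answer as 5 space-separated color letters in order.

After move 1 (U'): U=WWWW F=OOGG R=GGRR B=RRBB L=BBOO
After move 2 (R'): R=GRGR U=WBWR F=OWGW D=YOYG B=YRYB
After move 3 (F'): F=WWOG U=WBGG R=ORYR D=BOYG L=BROW
After move 4 (R'): R=RROY U=WYGY F=WBOG D=BWYG B=GROB
After move 5 (U): U=GWYY F=RROG R=GROY B=BROB L=WBOW
After move 6 (F): F=ORGR U=GWWB R=YRYY D=OGYG L=WBOW
After move 7 (R): R=YYYR U=GRWR F=OGGG D=OOYB B=BRWB
Query 1: L[2] = O
Query 2: U[2] = W
Query 3: B[1] = R
Query 4: R[3] = R
Query 5: D[3] = B

Answer: O W R R B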